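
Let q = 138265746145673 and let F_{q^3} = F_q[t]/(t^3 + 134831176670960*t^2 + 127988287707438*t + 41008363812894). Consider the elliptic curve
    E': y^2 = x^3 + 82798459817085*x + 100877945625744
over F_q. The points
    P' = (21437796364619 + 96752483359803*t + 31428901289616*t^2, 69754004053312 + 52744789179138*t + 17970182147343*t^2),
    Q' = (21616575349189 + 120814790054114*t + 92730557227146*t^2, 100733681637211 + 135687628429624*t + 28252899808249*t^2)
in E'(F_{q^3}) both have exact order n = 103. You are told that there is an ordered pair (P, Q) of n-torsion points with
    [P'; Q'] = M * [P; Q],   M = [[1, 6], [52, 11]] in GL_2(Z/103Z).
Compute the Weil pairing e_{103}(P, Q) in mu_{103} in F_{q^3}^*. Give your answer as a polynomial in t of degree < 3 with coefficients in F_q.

Alternating bilinearity on E[103] (values in mu_{103} in F_{138265746145673^3}) gives e(P',Q') = e(P,Q)^det(M).
1*11 - 6*52 = -301; reduced mod 103: det = 8, inverse 13.
Run Miller on y^2=x^3+82798459817085*x+100877945625744 over F_{138265746145673}: ladder 1100111 (7 bits); e = f_P(D_Q)/f_Q(D_P).
So e_{103}(P',Q') = 94801814734372 + 89641729571833*t + 61037167308270*t^2.
Thus e_{103}(P,Q) = 68562770483046 + 51936981471285*t + 2632121707741*t^2.

68562770483046 + 51936981471285*t + 2632121707741*t^2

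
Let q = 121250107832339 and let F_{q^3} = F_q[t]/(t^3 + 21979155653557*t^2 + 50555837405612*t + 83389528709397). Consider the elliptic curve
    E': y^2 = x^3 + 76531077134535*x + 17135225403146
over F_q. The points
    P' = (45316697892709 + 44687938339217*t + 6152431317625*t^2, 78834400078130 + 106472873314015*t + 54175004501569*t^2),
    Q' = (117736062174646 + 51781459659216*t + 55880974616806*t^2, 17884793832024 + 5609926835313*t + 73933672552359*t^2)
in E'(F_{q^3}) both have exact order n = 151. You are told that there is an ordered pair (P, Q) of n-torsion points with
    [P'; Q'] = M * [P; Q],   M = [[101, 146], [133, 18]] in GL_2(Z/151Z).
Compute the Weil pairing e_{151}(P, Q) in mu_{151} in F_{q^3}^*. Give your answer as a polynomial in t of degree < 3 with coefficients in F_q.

e_{151} is bilinear + alternating on E[151], so e_{151}(101*P + 146*Q, 133*P + 18*Q) = e_{151}(P,Q)^(101*18-146*133).
Inverting 67 mod 151: 142. Thus e_{151}(P,Q) = e(P',Q')^{142}.
Miller loop for e_{151} over F_{121250107832339^3}: bits of 151 = 10010111; 7 double steps + 4 add steps, l/v at each.
So e_{151}(P',Q') = 79474400207738 + 13621399321060*t + 39969693140127*t^2.
Finally e_{151}(P,Q) = 61162120645999 + 25350209403315*t + 105175825990998*t^2.

61162120645999 + 25350209403315*t + 105175825990998*t^2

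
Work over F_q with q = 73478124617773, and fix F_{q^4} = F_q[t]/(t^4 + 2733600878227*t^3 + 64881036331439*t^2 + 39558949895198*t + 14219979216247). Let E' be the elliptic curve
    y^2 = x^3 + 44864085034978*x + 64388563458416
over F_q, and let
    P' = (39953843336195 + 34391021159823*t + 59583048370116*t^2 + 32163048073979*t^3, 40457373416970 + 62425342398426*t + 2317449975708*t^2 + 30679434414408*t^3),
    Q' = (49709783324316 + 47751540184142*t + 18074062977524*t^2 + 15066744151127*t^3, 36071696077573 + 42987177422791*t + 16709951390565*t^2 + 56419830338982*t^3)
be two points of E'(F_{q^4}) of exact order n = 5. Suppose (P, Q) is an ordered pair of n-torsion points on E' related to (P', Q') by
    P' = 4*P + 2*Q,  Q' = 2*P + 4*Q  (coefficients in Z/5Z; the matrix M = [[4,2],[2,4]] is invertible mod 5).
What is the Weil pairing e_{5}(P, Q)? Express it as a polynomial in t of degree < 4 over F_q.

The 5-Weil pairing on E[5] over F_{73478124617773} is alternating-bilinear: e_{5}(P',Q') = e_{5}(P,Q)^det(M).
Hence e(P,Q) = e(P',Q')^{3} where 3 = 2^{-1} mod 5.
Miller loop for e_{5} over F_{73478124617773^4}: bits of 5 = 101; 2 double steps + 1 add steps, l/v at each.
The quotient is 48866880515830 + 2153542000908*t + 40539963796417*t^2 + 25992990999967*t^3.
(48866880515830 + 2153542000908*t + 40539963796417*t^2 + 25992990999967*t^3)^{3} mod (73478124617773,f) = 69509608186029 + 18529237054331*t + 62996970973763*t^2 + 6064830080650*t^3.

69509608186029 + 18529237054331*t + 62996970973763*t^2 + 6064830080650*t^3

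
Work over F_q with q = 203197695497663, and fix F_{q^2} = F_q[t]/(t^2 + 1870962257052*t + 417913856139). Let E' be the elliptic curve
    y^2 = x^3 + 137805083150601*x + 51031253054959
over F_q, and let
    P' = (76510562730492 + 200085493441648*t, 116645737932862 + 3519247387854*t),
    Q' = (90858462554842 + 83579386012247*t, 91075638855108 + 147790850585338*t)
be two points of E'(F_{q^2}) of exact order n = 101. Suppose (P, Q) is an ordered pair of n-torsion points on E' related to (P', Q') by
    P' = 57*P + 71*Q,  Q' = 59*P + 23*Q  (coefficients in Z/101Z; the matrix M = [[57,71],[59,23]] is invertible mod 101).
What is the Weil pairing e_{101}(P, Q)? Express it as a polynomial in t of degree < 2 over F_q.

Alternating bilinearity on E[101] (values in mu_{101} in F_{203197695497663^2}) gives e(P',Q') = e(P,Q)^det(M).
So e_{101}(P,Q) = e_{101}(P',Q')^{2}, since 51*2 = 1 mod 101.
Build f_{101,P'} and f_{101,Q'} via the 7-bit ladder of 101=1100101_2; evaluate at shifted divisors; quotient in F_{203197695497663^2}.
So e_{101}(P',Q') = 104681456703477 + 195117205006521*t.
Finally e_{101}(P,Q) = 13180732032463 + 106395691512707*t.

13180732032463 + 106395691512707*t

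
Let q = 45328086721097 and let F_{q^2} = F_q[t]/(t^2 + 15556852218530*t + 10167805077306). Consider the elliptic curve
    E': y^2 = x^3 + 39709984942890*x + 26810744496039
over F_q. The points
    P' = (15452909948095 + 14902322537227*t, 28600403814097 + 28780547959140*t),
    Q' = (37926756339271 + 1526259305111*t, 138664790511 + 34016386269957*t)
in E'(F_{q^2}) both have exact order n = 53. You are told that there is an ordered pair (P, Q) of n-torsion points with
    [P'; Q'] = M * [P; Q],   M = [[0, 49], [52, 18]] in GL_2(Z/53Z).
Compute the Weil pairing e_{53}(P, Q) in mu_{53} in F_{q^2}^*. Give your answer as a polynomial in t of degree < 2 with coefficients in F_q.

5910680188597 + 43583915981173*t

Alternating bilinearity on E[53] (values in mu_{53} in F_{45328086721097^2}) gives e(P',Q') = e(P,Q)^det(M).
det(M) mod 53 = 49; its inverse in (Z/53)^* is 13 (check: 49*13 mod 53 = 1).
6-bit Miller (110101) on E'/F_{45328086721097} with a'=39709984942890, b'=26810744496039: accumulate tangent/chord ratios at Q'+S and P'+S'.
Result: e(P',Q') = 10251585348328 + 5563272953761*t.
Thus e_{53}(P,Q) = 5910680188597 + 43583915981173*t.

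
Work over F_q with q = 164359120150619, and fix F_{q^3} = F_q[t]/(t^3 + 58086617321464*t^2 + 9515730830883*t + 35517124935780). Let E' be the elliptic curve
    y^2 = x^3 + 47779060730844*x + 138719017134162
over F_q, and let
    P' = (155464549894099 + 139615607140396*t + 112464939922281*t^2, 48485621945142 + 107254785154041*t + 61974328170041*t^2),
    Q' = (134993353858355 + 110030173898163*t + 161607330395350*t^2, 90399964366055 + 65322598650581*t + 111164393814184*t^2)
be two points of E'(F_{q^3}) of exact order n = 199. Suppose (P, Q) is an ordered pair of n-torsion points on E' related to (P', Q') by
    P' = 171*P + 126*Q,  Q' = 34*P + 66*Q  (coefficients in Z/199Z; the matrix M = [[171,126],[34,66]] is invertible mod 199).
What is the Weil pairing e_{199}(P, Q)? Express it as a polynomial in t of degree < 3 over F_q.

23880283590025 + 99877175677317*t + 82012732776085*t^2

Alternating bilinearity on E[199] (values in mu_{199} in F_{164359120150619^3}) gives e(P',Q') = e(P,Q)^det(M).
Inverting 37 mod 199: 156. Thus e_{199}(P,Q) = e(P',Q')^{156}.
Build f_{199,P'} and f_{199,Q'} via the 8-bit ladder of 199=11000111_2; evaluate at shifted divisors; quotient in F_{164359120150619^3}.
Result: e(P',Q') = 20389482303625 + 153200629493959*t + 36111667581961*t^2.
(20389482303625 + 153200629493959*t + 36111667581961*t^2)^{156} mod (164359120150619,f) = 23880283590025 + 99877175677317*t + 82012732776085*t^2.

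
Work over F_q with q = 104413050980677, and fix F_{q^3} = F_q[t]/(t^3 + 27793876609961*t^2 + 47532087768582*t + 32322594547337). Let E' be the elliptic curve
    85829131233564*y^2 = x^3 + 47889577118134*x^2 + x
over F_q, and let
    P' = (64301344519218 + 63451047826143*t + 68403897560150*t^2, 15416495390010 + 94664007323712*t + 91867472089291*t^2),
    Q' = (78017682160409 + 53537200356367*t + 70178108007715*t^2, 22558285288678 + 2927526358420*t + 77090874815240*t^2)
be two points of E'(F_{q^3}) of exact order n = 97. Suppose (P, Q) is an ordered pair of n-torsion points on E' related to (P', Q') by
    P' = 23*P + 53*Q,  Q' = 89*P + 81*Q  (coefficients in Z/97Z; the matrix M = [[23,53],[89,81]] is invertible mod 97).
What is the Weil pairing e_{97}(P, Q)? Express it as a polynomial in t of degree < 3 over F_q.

24460113925961 + 27828025202062*t + 38940795285249*t^2

Since e_{97}(P,P)=e_{97}(Q,Q)=1 and e_{97}(Q,P)=e_{97}(P,Q)^{-1}, expanding e_{97}(23*P + 53*Q,89*P + 81*Q) leaves e(P,Q)^det(M).
det M = 23*81 - 53*89 = -2854 = 56 (mod 97); 56^{-1} = 26 (mod 97).
Set x_W=15884820304860*u+36075128866134, y_W=15884820304860*v; then E': y_W^2=x_W^3+36899435182704.
Double-and-add over 1100001: 7-1 doublings, 3-1 additions; each step l_{T,T}/v_{2T} or l_{T,P'}/v at Q'+S for random S.
Result: e(P',Q') = 52650034405671 + 24699691889407*t + 98257813804304*t^2.
(52650034405671 + 24699691889407*t + 98257813804304*t^2)^{26} mod (104413050980677,f) = 24460113925961 + 27828025202062*t + 38940795285249*t^2.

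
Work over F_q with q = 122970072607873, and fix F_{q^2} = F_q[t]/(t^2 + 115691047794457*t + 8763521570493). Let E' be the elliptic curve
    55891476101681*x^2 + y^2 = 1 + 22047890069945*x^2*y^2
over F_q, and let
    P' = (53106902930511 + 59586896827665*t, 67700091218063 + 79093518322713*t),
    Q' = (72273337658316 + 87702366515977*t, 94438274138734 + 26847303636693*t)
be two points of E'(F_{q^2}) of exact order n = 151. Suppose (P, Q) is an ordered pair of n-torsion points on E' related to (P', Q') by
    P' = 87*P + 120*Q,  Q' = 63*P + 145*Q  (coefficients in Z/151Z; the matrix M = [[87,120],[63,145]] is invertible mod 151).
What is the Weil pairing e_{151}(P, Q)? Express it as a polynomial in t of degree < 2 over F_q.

Alternating bilinearity on E[151] (values in mu_{151} in F_{122970072607873^2}) gives e(P',Q') = e(P,Q)^det(M).
Hence e(P,Q) = e(P',Q')^{86} where 86 = 72^{-1} mod 151.
Map (x,y)_Ed via u=(1+y)/(1-y), v=(1+y)/((1-y)x) to Montgomery A=15954158327538,B=116268790317098; then to (a',b')=(49471830917908,104075835726292).
Miller loop for e_{151} over F_{122970072607873^2}: bits of 151 = 10010111; 7 double steps + 4 add steps, l/v at each.
Miller gives e_{151}(P',Q') = 88644929976473 + 53119802142860*t in F_{122970072607873^2}.
Finally e_{151}(P,Q) = 43302969180109 + 97247144891273*t.

43302969180109 + 97247144891273*t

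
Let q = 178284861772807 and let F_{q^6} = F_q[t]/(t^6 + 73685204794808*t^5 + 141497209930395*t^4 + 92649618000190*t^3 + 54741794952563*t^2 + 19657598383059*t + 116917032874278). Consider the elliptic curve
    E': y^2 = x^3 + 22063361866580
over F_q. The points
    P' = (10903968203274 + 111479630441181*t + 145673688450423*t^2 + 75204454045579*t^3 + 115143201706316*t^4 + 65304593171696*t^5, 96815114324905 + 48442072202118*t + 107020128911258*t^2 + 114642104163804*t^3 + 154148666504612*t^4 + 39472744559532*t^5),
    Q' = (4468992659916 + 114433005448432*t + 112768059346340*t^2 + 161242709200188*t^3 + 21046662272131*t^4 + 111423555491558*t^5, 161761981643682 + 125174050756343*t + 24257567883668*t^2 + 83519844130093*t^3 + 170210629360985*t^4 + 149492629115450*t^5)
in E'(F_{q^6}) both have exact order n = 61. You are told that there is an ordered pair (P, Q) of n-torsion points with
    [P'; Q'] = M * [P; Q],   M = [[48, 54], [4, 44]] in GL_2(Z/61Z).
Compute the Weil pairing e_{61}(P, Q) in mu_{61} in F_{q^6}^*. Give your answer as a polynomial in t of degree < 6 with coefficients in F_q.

11847440588769 + 14049251831706*t + 16575759823138*t^2 + 174008082971164*t^3 + 19285735661913*t^4 + 756385749580*t^5

Alternating bilinearity on E[61] (values in mu_{61} in F_{178284861772807^6}) gives e(P',Q') = e(P,Q)^det(M).
det M = 48*44 - 54*4 = 1896 = 5 (mod 61); 5^{-1} = 49 (mod 61).
Double-and-add over 111101: 6-1 doublings, 5-1 additions; each step l_{T,T}/v_{2T} or l_{T,P'}/v at Q'+S for random S.
The quotient is 24278270339908 + 56589924378237*t + 42677056974562*t^2 + 126402336940211*t^3 + 43818681705264*t^4 + 136794226599159*t^5.
e_{61}(P,Q) = (24278270339908 + 56589924378237*t + 42677056974562*t^2 + 126402336940211*t^3 + 43818681705264*t^4 + 136794226599159*t^5)^{49} = 11847440588769 + 14049251831706*t + 16575759823138*t^2 + 174008082971164*t^3 + 19285735661913*t^4 + 756385749580*t^5.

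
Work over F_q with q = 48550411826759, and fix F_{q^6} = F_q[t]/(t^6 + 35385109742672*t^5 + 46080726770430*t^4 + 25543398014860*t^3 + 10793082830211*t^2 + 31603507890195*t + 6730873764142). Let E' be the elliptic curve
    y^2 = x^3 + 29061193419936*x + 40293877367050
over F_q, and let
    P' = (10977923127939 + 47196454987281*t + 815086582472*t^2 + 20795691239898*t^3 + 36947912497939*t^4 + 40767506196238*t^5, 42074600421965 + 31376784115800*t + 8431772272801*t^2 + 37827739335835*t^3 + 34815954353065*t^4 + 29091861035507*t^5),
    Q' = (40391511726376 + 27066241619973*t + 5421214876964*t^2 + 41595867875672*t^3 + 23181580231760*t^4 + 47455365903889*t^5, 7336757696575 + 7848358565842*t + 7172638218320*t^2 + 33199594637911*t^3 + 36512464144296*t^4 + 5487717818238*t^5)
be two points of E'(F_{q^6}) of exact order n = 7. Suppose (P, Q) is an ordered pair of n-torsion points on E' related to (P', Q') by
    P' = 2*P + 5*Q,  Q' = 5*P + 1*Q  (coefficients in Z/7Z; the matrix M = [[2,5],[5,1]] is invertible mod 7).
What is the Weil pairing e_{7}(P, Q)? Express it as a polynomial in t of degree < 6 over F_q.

The 7-Weil pairing on E[7] over F_{48550411826759} is alternating-bilinear: e_{7}(P',Q') = e_{7}(P,Q)^det(M).
det M = 2*1 - 5*5 = -23 = 5 (mod 7); 5^{-1} = 3 (mod 7).
Build f_{7,P'} and f_{7,Q'} via the 3-bit ladder of 7=111_2; evaluate at shifted divisors; quotient in F_{48550411826759^6}.
e_{7}(P',Q') = 31785943497269 + 8000711098650*t + 25907832460097*t^2 + 4605543617525*t^3 + 21201351776350*t^4 + 4968346685244*t^5.
Raise to 3: e(P,Q) = 42070768286364 + 10285796702334*t + 41609377341427*t^2 + 11655457183119*t^3 + 40342839124246*t^4 + 30049439587353*t^5 in mu_{7}.

42070768286364 + 10285796702334*t + 41609377341427*t^2 + 11655457183119*t^3 + 40342839124246*t^4 + 30049439587353*t^5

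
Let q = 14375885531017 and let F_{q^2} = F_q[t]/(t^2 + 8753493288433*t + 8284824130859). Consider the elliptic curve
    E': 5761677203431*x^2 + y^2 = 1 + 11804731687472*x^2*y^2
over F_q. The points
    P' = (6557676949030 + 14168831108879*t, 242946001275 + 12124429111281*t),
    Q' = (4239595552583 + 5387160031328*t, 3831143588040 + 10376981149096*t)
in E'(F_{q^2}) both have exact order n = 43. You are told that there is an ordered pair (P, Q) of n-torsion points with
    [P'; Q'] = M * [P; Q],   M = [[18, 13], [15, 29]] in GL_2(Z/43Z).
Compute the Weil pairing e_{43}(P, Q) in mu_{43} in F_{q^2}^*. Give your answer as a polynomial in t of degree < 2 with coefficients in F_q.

3814815878373 + 604197054598*t

e_{43}(aP+bQ,cP+dQ) = e_{43}(P,Q)^(ad-bc); with (a,b,c,d)=(18,13,15,29) this gives the det-43 law.
det M = 18*29 - 13*15 = 327 = 26 (mod 43); 26^{-1} = 5 (mod 43).
Map (x,y)_Ed via u=(1+y)/(1-y), v=(1+y)/((1-y)x) to Montgomery A=11222403301158,B=10427679614644; then to (a',b')=(7358666045690,10670685049713).
Build f_{43,P'} and f_{43,Q'} via the 6-bit ladder of 43=101011_2; evaluate at shifted divisors; quotient in F_{14375885531017^2}.
Result: e(P',Q') = 810275629103 + 4435517743246*t.
e_{43}(P,Q) = (810275629103 + 4435517743246*t)^{5} = 3814815878373 + 604197054598*t.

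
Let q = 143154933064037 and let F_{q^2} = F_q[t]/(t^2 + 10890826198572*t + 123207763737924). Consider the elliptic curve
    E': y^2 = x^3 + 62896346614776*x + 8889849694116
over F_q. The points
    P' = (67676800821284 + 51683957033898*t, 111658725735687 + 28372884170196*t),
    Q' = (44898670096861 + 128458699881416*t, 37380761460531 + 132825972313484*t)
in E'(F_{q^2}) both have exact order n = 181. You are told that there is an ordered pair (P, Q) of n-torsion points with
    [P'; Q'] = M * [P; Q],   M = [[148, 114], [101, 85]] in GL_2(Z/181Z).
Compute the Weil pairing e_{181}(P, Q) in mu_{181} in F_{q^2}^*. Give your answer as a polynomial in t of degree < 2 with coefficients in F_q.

The 181-Weil pairing on E[181] over F_{143154933064037} is alternating-bilinear: e_{181}(P',Q') = e_{181}(P,Q)^det(M).
det M = 148*85 - 114*101 = 1066 = 161 (mod 181); 161^{-1} = 9 (mod 181).
Double-and-add over 10110101: 8-1 doublings, 5-1 additions; each step l_{T,T}/v_{2T} or l_{T,P'}/v at Q'+S for random S.
Miller gives e_{181}(P',Q') = 77412077862543 + 55436589766937*t in F_{143154933064037^2}.
e_{181}(P,Q) = (77412077862543 + 55436589766937*t)^{9} = 126064623961095 + 49220022611436*t.

126064623961095 + 49220022611436*t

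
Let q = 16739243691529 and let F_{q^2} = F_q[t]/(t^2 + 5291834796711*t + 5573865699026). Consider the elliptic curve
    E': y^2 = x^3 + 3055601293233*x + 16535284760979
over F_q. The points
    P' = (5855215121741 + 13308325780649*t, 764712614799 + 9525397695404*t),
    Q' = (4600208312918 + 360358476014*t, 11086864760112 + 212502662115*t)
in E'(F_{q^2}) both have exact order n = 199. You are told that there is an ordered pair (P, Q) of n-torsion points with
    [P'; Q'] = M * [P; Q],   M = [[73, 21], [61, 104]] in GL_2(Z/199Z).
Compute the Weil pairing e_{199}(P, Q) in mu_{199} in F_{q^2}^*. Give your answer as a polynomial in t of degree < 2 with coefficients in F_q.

10232581680770 + 3395495893202*t

Since e_{199}(P,P)=e_{199}(Q,Q)=1 and e_{199}(Q,P)=e_{199}(P,Q)^{-1}, expanding e_{199}(73*P + 21*Q,61*P + 104*Q) leaves e(P,Q)^det(M).
det(M) mod 199 = 142; its inverse in (Z/199)^* is 192 (check: 142*192 mod 199 = 1).
Run Miller on y^2=x^3+3055601293233*x+16535284760979 over F_{16739243691529}: ladder 11000111 (8 bits); e = f_P(D_Q)/f_Q(D_P).
f_P(D_Q)/f_Q(D_P) = 12531573888881 + 3374361510721*t.
e_{199}(P,Q) = (12531573888881 + 3374361510721*t)^{192} = 10232581680770 + 3395495893202*t.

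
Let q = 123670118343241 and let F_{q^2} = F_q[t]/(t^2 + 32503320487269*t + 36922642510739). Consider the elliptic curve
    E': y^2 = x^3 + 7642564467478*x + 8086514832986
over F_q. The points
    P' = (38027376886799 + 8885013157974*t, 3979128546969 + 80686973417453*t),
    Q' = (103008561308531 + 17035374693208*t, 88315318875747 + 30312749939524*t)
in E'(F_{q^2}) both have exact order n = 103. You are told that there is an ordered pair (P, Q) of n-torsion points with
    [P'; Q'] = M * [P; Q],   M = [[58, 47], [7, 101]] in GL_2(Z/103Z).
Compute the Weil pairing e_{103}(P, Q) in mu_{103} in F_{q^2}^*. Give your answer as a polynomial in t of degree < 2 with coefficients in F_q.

Alternating bilinearity on E[103] (values in mu_{103} in F_{123670118343241^2}) gives e(P',Q') = e(P,Q)^det(M).
So e_{103}(P,Q) = e_{103}(P',Q')^{78}, since 70*78 = 1 mod 103.
7-bit Miller (1100111) on E'/F_{123670118343241} with a'=7642564467478, b'=8086514832986: accumulate tangent/chord ratios at Q'+S and P'+S'.
Miller gives e_{103}(P',Q') = 15894071351017 + 73363979891300*t in F_{123670118343241^2}.
Raise to 78: e(P,Q) = 4101181068590 + 37817982163930*t in mu_{103}.

4101181068590 + 37817982163930*t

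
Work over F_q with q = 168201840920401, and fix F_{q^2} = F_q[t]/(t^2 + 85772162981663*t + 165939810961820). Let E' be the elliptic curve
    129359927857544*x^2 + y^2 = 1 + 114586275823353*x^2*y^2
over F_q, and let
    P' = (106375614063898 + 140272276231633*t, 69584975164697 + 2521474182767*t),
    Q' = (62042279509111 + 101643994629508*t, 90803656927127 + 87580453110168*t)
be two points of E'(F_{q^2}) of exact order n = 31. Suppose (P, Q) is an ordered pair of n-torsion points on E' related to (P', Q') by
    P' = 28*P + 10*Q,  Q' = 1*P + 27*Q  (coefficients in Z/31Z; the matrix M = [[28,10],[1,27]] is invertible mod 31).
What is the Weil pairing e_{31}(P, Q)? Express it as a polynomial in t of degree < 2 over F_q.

Alternating bilinearity on E[31] (values in mu_{31} in F_{168201840920401^2}) gives e(P',Q') = e(P,Q)^det(M).
det(M) mod 31 = 2; its inverse in (Z/31)^* is 16 (check: 2*16 mod 31 = 1).
Edwards a_E,d_E -> Montgomery A=91986499253638,B=156585494518860 -> Weierstrass 59855825183214,78475365953416 via alpha=68691340766883,beta=45743873238648.
n = 31 = (11111)_2 (5 bits, wt 5); accumulate f_{31,P'}(Q'+S)/f_{31,P'}(S) along the 4-step ladder.
The quotient is 153336887991399 + 130899308735012*t.
Thus e_{31}(P,Q) = 92384096542802 + 154210939336029*t.

92384096542802 + 154210939336029*t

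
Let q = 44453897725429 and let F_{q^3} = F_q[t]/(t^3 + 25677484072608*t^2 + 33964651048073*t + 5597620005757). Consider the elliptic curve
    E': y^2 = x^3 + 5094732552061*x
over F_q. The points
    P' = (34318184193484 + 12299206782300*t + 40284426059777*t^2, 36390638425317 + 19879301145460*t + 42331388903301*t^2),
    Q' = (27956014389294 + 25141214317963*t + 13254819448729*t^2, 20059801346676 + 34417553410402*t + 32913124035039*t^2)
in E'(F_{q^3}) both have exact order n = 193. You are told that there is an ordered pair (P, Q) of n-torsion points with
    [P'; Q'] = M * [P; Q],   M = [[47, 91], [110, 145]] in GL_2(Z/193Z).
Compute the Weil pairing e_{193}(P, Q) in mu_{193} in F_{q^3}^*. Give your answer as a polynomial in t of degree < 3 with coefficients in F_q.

42733703859824 + 9144676632255*t + 8762250345565*t^2

e_{193}(aP+bQ,cP+dQ) = e_{193}(P,Q)^(ad-bc); with (a,b,c,d)=(47,91,110,145) this gives the det-193 law.
det(M) mod 193 = 86; its inverse in (Z/193)^* is 101 (check: 86*101 mod 193 = 1).
Double-and-add over 11000001: 8-1 doublings, 3-1 additions; each step l_{T,T}/v_{2T} or l_{T,P'}/v at Q'+S for random S.
The quotient is 30423008395422 + 13353271185386*t + 24583706984464*t^2.
Finally e_{193}(P,Q) = 42733703859824 + 9144676632255*t + 8762250345565*t^2.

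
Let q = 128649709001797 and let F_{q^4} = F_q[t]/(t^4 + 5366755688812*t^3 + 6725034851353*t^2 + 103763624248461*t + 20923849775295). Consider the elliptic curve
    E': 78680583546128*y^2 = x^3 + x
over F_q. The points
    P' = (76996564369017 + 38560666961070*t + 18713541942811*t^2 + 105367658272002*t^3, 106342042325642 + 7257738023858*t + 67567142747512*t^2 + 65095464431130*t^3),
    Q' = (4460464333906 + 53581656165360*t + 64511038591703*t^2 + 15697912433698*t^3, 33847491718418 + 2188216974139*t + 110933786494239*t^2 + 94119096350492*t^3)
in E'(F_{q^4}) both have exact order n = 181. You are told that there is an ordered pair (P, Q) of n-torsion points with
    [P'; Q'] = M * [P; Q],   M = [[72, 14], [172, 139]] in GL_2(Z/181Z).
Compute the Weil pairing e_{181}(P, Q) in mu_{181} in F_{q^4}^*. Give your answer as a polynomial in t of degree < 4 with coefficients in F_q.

e_{181} is bilinear + alternating on E[181], so e_{181}(72*P + 14*Q, 172*P + 139*Q) = e_{181}(P,Q)^(72*139-14*172).
So e_{181}(P,Q) = e_{181}(P',Q')^{90}, since 179*90 = 1 mod 181.
Montgomery->Weierstrass: x_W = 50111682870280*x, y_W=50111682870280*y on F_{128649709001797}; lands on y^2=x^3+128630006085992*x.
Build f_{181,P'} and f_{181,Q'} via the 8-bit ladder of 181=10110101_2; evaluate at shifted divisors; quotient in F_{128649709001797^4}.
e_{181}(P',Q') = 2482114902088 + 495547622185*t + 63213271270995*t^2 + 82632073978776*t^3.
(2482114902088 + 495547622185*t + 63213271270995*t^2 + 82632073978776*t^3)^{90} mod (128649709001797,f) = 102425315799340 + 48825612683390*t + 120119594480071*t^2 + 108523974785637*t^3.

102425315799340 + 48825612683390*t + 120119594480071*t^2 + 108523974785637*t^3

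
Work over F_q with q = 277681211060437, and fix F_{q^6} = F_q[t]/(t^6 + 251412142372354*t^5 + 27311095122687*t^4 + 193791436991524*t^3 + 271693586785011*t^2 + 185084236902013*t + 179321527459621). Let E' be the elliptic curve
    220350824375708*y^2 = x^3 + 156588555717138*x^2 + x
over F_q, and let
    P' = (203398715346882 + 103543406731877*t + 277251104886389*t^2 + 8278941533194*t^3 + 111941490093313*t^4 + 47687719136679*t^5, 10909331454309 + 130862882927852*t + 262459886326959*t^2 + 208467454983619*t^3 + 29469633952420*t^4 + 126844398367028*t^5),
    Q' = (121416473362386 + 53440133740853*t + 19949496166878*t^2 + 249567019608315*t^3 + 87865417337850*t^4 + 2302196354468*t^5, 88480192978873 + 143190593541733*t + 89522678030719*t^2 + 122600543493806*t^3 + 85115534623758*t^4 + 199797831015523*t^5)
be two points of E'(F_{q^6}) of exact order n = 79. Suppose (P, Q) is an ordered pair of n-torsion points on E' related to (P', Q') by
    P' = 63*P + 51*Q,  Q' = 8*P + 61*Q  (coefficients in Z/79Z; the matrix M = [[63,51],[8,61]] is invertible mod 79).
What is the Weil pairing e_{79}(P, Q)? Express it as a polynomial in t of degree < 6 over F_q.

Since e_{79}(P,P)=e_{79}(Q,Q)=1 and e_{79}(Q,P)=e_{79}(P,Q)^{-1}, expanding e_{79}(63*P + 51*Q,8*P + 61*Q) leaves e(P,Q)^det(M).
63*61 - 51*8 = 3435; reduced mod 79: det = 38, inverse 52.
Montgomery->Weierstrass: x_W = 132885335153018*x+244540978483043, y_W=132885335153018*y on F_{277681211060437}; lands on y^2=x^3+24117093442130*x+129927561192515.
n = 79 = (1001111)_2 (7 bits, wt 5); accumulate f_{79,P'}(Q'+S)/f_{79,P'}(S) along the 6-step ladder.
So e_{79}(P',Q') = 103574189109529 + 44455052100241*t + 3624807206105*t^2 + 39722981156559*t^3 + 92278804591858*t^4 + 252713498412359*t^5.
Thus e_{79}(P,Q) = 157354610086393 + 258363263473579*t + 50074940569960*t^2 + 256446833573383*t^3 + 194220907008495*t^4 + 71513413143318*t^5.

157354610086393 + 258363263473579*t + 50074940569960*t^2 + 256446833573383*t^3 + 194220907008495*t^4 + 71513413143318*t^5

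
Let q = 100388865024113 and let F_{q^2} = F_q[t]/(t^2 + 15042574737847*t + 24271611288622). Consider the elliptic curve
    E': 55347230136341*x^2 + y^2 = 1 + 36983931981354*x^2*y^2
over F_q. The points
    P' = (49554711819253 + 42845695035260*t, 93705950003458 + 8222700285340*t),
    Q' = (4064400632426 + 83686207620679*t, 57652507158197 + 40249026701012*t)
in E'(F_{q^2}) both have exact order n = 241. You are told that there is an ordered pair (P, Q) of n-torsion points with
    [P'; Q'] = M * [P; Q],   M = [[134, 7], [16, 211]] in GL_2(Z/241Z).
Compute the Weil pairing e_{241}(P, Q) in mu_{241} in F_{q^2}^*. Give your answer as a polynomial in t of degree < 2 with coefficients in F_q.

69889050082110 + 6023954242517*t

Under M = [[134,7],[16,211]] in GL_2(Z/241), e_{241}(P',Q') = e_{241}(P,Q)^(134*211-7*16 mod 241).
Inverting 206 mod 241: 179. Thus e_{241}(P,Q) = e(P',Q')^{179}.
Edwards->Montgomery: u=(1+y)/(1-y), v=u/x -> 35320191630835v^2=u^3+43884084328636u^2+u; then x_W=29688040794775u+99045914539710: y^2=x^3+75962330055214*x.
Run Miller on y^2=x^3+75962330055214*x over F_{100388865024113}: ladder 11110001 (8 bits); e = f_P(D_Q)/f_Q(D_P).
The quotient is 54018017975335 + 80121650815041*t.
(54018017975335 + 80121650815041*t)^{179} mod (100388865024113,f) = 69889050082110 + 6023954242517*t.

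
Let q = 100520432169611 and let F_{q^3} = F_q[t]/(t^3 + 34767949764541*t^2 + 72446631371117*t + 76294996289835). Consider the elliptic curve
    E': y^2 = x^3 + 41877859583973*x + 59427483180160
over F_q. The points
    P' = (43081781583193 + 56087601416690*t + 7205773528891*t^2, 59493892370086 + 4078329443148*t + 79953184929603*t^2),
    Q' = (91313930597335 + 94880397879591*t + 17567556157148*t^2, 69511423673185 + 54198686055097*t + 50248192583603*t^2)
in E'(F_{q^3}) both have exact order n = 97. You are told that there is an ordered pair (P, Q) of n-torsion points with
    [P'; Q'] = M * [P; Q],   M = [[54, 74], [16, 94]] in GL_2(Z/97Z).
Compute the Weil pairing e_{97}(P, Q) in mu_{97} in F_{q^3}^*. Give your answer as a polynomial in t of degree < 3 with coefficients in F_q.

Under M = [[54,74],[16,94]] in GL_2(Z/97), e_{97}(P',Q') = e_{97}(P,Q)^(54*94-74*16 mod 97).
det(M) mod 97 = 12; its inverse in (Z/97)^* is 89 (check: 12*89 mod 97 = 1).
Double-and-add over 1100001: 7-1 doublings, 3-1 additions; each step l_{T,T}/v_{2T} or l_{T,P'}/v at Q'+S for random S.
e_{97}(P',Q') = 8379195085860 + 49651614858842*t + 41959780125402*t^2.
(8379195085860 + 49651614858842*t + 41959780125402*t^2)^{89} mod (100520432169611,f) = 20534383819544 + 68733352972475*t + 49535734535482*t^2.

20534383819544 + 68733352972475*t + 49535734535482*t^2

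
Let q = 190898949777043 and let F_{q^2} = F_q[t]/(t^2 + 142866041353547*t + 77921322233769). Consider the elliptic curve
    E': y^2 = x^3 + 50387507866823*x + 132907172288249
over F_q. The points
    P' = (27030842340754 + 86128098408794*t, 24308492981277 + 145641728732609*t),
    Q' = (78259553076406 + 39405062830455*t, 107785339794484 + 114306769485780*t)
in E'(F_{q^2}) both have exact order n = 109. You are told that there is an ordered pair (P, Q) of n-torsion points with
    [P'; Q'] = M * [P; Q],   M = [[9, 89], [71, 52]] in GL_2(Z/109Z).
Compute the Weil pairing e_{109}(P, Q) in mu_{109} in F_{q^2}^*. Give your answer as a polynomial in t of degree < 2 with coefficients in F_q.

20983147271071 + 20667508508641*t

Under M = [[9,89],[71,52]] in GL_2(Z/109), e_{109}(P',Q') = e_{109}(P,Q)^(9*52-89*71 mod 109).
Inverting 35 mod 109: 81. Thus e_{109}(P,Q) = e(P',Q')^{81}.
Run Miller on y^2=x^3+50387507866823*x+132907172288249 over F_{190898949777043}: ladder 1101101 (7 bits); e = f_P(D_Q)/f_Q(D_P).
So e_{109}(P',Q') = 20092941598307 + 8853615873270*t.
Hence e(P,Q) = 20983147271071 + 20667508508641*t in F_{190898949777043^2}^*.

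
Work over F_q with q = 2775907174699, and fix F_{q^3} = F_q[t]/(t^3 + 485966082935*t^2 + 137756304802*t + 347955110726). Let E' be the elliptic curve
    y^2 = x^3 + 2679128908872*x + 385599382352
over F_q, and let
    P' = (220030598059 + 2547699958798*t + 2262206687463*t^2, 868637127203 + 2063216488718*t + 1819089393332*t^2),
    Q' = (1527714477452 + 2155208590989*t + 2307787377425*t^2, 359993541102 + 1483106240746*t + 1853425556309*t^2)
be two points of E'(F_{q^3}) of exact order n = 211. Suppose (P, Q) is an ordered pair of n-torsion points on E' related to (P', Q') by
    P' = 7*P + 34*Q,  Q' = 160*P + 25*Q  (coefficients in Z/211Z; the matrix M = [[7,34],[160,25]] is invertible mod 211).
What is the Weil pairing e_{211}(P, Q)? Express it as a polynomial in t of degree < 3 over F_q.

e_{211}(aP+bQ,cP+dQ) = e_{211}(P,Q)^(ad-bc); with (a,b,c,d)=(7,34,160,25) this gives the det-211 law.
So e_{211}(P,Q) = e_{211}(P',Q')^{190}, since 10*190 = 1 mod 211.
Double-and-add over 11010011: 8-1 doublings, 5-1 additions; each step l_{T,T}/v_{2T} or l_{T,P'}/v at Q'+S for random S.
So e_{211}(P',Q') = 2404143448303 + 1041004427978*t + 2549589547177*t^2.
Thus e_{211}(P,Q) = 2026616985727 + 2491519673151*t + 794344457562*t^2.

2026616985727 + 2491519673151*t + 794344457562*t^2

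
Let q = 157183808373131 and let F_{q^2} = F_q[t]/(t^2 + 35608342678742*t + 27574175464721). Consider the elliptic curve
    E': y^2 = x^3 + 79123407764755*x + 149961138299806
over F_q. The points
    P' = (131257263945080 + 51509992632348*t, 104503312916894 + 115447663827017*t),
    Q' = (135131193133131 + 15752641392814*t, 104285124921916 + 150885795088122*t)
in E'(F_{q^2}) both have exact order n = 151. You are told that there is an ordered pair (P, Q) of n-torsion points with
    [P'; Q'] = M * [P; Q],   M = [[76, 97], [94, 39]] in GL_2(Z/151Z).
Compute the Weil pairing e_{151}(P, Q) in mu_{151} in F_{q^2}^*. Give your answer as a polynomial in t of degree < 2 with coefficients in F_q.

Since e_{151}(P,P)=e_{151}(Q,Q)=1 and e_{151}(Q,P)=e_{151}(P,Q)^{-1}, expanding e_{151}(76*P + 97*Q,94*P + 39*Q) leaves e(P,Q)^det(M).
So e_{151}(P,Q) = e_{151}(P',Q')^{49}, since 37*49 = 1 mod 151.
Build f_{151,P'} and f_{151,Q'} via the 8-bit ladder of 151=10010111_2; evaluate at shifted divisors; quotient in F_{157183808373131^2}.
Miller gives e_{151}(P',Q') = 3762249747574 + 45185339048329*t in F_{157183808373131^2}.
Hence e(P,Q) = 22613380636649 + 1135315132016*t in F_{157183808373131^2}^*.

22613380636649 + 1135315132016*t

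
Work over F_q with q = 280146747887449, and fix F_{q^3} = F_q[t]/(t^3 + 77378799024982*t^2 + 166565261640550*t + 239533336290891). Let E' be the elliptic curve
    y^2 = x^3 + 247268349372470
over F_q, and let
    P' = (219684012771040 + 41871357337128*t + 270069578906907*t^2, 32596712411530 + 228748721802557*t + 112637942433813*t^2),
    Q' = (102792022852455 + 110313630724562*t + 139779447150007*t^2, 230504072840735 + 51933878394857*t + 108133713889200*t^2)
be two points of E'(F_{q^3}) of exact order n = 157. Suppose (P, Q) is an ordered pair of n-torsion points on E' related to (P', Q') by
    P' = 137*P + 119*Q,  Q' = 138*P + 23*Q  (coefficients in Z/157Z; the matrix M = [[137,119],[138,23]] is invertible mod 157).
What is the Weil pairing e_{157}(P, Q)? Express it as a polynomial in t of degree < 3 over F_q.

202202718791984 + 105617260311518*t + 4212104725208*t^2

Alternating bilinearity on E[157] (values in mu_{157} in F_{280146747887449^3}) gives e(P',Q') = e(P,Q)^det(M).
det(M) mod 157 = 74; its inverse in (Z/157)^* is 87 (check: 74*87 mod 157 = 1).
Run Miller on y^2=x^3+247268349372470 over F_{280146747887449}: ladder 10011101 (8 bits); e = f_P(D_Q)/f_Q(D_P).
The quotient is 217101298907146 + 168238680760433*t + 275441258689720*t^2.
Thus e_{157}(P,Q) = 202202718791984 + 105617260311518*t + 4212104725208*t^2.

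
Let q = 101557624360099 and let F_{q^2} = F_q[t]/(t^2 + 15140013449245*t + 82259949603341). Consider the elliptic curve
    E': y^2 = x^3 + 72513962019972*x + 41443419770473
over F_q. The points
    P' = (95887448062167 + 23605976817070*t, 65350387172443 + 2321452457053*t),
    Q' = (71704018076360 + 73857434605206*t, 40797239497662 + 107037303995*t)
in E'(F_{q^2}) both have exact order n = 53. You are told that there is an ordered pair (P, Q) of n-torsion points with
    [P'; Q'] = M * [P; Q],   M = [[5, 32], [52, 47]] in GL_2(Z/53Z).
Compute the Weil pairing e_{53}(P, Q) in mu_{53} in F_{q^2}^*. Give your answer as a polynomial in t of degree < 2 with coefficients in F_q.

63549560283507 + 22911684239475*t

Alternating bilinearity on E[53] (values in mu_{53} in F_{101557624360099^2}) gives e(P',Q') = e(P,Q)^det(M).
det(M) mod 53 = 2; its inverse in (Z/53)^* is 27 (check: 2*27 mod 53 = 1).
Run Miller on y^2=x^3+72513962019972*x+41443419770473 over F_{101557624360099}: ladder 110101 (6 bits); e = f_P(D_Q)/f_Q(D_P).
The quotient is 23212159485935 + 36854575217568*t.
(23212159485935 + 36854575217568*t)^{27} mod (101557624360099,f) = 63549560283507 + 22911684239475*t.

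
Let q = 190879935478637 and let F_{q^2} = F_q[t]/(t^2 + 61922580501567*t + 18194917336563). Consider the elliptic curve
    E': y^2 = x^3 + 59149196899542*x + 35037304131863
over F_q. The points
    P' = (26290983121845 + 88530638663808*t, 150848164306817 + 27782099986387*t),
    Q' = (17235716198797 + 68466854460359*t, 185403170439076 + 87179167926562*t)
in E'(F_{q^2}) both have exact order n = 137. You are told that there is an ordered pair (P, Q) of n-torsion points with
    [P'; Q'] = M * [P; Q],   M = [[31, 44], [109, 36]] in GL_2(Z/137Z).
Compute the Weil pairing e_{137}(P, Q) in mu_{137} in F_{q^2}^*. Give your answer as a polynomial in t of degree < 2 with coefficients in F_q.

e_{137} is bilinear + alternating on E[137], so e_{137}(31*P + 44*Q, 109*P + 36*Q) = e_{137}(P,Q)^(31*36-44*109).
Hence e(P,Q) = e(P',Q')^{101} where 101 = 19^{-1} mod 137.
Build f_{137,P'} and f_{137,Q'} via the 8-bit ladder of 137=10001001_2; evaluate at shifted divisors; quotient in F_{190879935478637^2}.
The quotient is 173178393736262 + 159904236968330*t.
(173178393736262 + 159904236968330*t)^{101} mod (190879935478637,f) = 170688295521822 + 85860865691097*t.

170688295521822 + 85860865691097*t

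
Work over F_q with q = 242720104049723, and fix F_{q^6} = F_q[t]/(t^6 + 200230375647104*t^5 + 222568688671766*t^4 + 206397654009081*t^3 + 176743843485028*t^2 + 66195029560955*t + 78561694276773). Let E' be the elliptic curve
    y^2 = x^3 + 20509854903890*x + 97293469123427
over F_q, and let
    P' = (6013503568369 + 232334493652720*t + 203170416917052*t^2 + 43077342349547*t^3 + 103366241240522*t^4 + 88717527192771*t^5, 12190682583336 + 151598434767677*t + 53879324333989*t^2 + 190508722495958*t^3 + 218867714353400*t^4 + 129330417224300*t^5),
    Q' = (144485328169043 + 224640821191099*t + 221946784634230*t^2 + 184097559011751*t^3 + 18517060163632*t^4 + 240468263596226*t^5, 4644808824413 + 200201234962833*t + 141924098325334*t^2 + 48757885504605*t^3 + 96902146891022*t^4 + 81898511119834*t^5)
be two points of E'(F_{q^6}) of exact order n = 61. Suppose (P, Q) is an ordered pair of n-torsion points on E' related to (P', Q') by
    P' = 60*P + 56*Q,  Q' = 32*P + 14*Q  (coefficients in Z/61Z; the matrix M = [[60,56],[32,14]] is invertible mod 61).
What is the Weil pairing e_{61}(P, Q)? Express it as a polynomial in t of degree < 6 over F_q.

The 61-Weil pairing on E[61] over F_{242720104049723} is alternating-bilinear: e_{61}(P',Q') = e_{61}(P,Q)^det(M).
So e_{61}(P,Q) = e_{61}(P',Q')^{28}, since 24*28 = 1 mod 61.
Miller loop for e_{61} over F_{242720104049723^6}: bits of 61 = 111101; 5 double steps + 4 add steps, l/v at each.
The quotient is 75189666303638 + 185830228473182*t + 146687042935245*t^2 + 28912756959828*t^3 + 188135965695294*t^4 + 224636843142327*t^5.
Finally e_{61}(P,Q) = 164156609050812 + 216540158764346*t + 39599511705010*t^2 + 66595259437794*t^3 + 62678291387314*t^4 + 84841312168003*t^5.

164156609050812 + 216540158764346*t + 39599511705010*t^2 + 66595259437794*t^3 + 62678291387314*t^4 + 84841312168003*t^5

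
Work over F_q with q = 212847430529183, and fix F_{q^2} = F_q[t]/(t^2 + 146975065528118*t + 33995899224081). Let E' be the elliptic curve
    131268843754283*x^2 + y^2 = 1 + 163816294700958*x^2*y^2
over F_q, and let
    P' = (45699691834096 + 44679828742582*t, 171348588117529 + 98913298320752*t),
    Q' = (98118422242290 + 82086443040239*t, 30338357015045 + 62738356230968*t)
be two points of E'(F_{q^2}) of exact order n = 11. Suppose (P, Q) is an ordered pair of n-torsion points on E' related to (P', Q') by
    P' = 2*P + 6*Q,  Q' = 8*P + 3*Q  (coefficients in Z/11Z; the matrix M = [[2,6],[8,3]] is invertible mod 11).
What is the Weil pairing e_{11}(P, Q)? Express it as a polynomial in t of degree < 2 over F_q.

114386259599178 + 190982769606825*t

Under M = [[2,6],[8,3]] in GL_2(Z/11), e_{11}(P',Q') = e_{11}(P,Q)^(2*3-6*8 mod 11).
Hence e(P,Q) = e(P',Q')^{6} where 6 = 2^{-1} mod 11.
Map (x,y)_Ed via u=(1+y)/(1-y), v=(1+y)/((1-y)x) to Montgomery A=145026567098083,B=22105682214037; then to (a',b')=(106624627655266,28841895125709).
Run Miller on y^2=x^3+106624627655266*x+28841895125709 over F_{212847430529183}: ladder 1011 (4 bits); e = f_P(D_Q)/f_Q(D_P).
So e_{11}(P',Q') = 135013972461128 + 197770837363303*t.
Thus e_{11}(P,Q) = 114386259599178 + 190982769606825*t.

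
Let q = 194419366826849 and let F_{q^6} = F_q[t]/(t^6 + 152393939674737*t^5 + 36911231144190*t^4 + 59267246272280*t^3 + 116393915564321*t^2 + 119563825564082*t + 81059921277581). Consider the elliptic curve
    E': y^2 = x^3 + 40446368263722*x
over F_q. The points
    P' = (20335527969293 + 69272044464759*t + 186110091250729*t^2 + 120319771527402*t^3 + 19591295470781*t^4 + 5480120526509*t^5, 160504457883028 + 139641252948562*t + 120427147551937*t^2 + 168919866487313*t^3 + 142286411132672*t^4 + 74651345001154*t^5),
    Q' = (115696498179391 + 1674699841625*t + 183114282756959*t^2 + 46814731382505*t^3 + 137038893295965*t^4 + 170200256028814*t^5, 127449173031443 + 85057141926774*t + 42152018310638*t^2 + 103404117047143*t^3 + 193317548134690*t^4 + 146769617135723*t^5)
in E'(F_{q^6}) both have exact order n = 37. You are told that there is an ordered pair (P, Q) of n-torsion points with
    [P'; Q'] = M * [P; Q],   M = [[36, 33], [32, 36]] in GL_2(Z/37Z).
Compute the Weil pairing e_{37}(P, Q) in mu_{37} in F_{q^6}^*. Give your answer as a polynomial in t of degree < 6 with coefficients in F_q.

e_{37}(aP+bQ,cP+dQ) = e_{37}(P,Q)^(ad-bc); with (a,b,c,d)=(36,33,32,36) this gives the det-37 law.
So e_{37}(P,Q) = e_{37}(P',Q')^{35}, since 18*35 = 1 mod 37.
n = 37 = (100101)_2 (6 bits, wt 3); accumulate f_{37,P'}(Q'+S)/f_{37,P'}(S) along the 5-step ladder.
e_{37}(P',Q') = 175427539169544 + 191218191200663*t + 85256379536260*t^2 + 73950459325648*t^3 + 4111543924542*t^4 + 184133442574215*t^5.
Thus e_{37}(P,Q) = 176005060968176 + 89214239457832*t + 56411983728509*t^2 + 72656340263897*t^3 + 109692216705475*t^4 + 7623912811052*t^5.

176005060968176 + 89214239457832*t + 56411983728509*t^2 + 72656340263897*t^3 + 109692216705475*t^4 + 7623912811052*t^5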